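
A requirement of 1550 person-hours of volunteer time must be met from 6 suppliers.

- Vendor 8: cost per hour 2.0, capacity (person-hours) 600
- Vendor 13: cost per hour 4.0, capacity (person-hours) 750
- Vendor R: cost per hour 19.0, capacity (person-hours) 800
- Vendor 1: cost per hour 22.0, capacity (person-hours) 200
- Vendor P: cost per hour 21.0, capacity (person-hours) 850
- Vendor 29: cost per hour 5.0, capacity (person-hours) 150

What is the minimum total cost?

Cheapest first:
Vendor 8 (2.0): use full 600 ; 950 person-hours to go.
Vendor 13 at 4.0: take all 750 person-hours ; 200 still needed.
Take 150 from Vendor 29 at 5.0 ; need 50 more.
Take 50 from Vendor R at 19.0 to finish.
Vendor P, Vendor 1: unused.
Cost = 600×2.0 + 750×4.0 + 150×5.0 + 50×19.0 = 5900.

5900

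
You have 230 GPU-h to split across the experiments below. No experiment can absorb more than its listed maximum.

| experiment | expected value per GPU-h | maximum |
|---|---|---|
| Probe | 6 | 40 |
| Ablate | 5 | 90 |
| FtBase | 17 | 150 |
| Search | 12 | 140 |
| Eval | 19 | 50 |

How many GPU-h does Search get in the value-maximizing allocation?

30

Highest expected value per GPU-h first: Eval 19 > FtBase 17 > Search 12 > Probe 6 > Ablate 5.
Eval takes 50 to reach its cap of 50 → 180 left.
FtBase: +150 to 150 (cap) → 30 left.
Only 30 left; Search takes them to reach 30.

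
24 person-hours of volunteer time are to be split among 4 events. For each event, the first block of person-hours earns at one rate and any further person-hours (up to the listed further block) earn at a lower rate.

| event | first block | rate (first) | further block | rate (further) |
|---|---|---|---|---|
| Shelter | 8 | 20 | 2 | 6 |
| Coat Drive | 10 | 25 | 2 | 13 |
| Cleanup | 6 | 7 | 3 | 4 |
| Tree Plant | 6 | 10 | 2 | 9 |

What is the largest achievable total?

476

Treat each block as its own option and order by rate: Coat Drive/T1 25 > Shelter/T1 20 > Coat Drive/T2 13 > Tree Plant/T1 10 > Tree Plant/T2 9 > Cleanup/T1 7 > Shelter/T2 6 > Cleanup/T2 4.
Coat Drive/T1 (25): +10 → 14 left.
Shelter T1 at 20: fill all 8 → 6 left.
Coat Drive T2 at 13: fill all 2 → 4 left.
4 remain; put them into Tree Plant T1 at 10.
Total = 25×10 + 20×8 + 13×2 + 10×4 = 476.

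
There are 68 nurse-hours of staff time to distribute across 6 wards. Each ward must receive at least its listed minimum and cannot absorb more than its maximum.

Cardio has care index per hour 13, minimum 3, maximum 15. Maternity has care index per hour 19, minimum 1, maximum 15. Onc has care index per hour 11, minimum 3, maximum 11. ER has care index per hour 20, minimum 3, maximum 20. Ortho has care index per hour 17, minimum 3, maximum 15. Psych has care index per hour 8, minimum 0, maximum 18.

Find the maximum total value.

1168

Meeting every minimum uses 3+1+3+3+3+0 = 13 nurse-hours, leaving 55.
Highest care index per hour first: ER 20 > Maternity 19 > Ortho 17 > Cardio 13 > Onc 11 > Psych 8.
ER: +17 to 20 (cap) → 38 left.
Give Maternity 14 more to hit its cap of 15 → 24 left.
Ortho takes 12 more to reach its cap of 15 → 12 left.
Cardio takes 12 more to reach its cap of 15 → 0 left.
Total = 13×15 + 19×15 + 11×3 + 20×20 + 17×15 = 1168.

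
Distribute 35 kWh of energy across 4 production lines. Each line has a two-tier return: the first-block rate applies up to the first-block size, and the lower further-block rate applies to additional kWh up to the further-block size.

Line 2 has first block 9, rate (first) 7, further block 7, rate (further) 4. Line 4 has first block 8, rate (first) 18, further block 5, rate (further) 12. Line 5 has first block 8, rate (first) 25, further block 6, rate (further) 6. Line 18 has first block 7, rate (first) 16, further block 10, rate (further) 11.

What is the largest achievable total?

593

Rank every tier by rate: Line 5/first 25 > Line 4/first 18 > Line 18/first 16 > Line 4/second 12 > Line 18/second 11 > Line 2/first 7 > Line 5/second 6 > Line 2/second 4.
Fill Line 5 first block (8 at 25) ; 27 left.
Line 4/first (18): +8 ; 19 left.
Line 18/first (16): +7 ; 12 left.
Fill Line 4 second block (5 at 12) ; 7 left.
7 remain; put them into Line 18 second at 11.
Total = 25×8 + 18×8 + 16×7 + 12×5 + 11×7 = 593.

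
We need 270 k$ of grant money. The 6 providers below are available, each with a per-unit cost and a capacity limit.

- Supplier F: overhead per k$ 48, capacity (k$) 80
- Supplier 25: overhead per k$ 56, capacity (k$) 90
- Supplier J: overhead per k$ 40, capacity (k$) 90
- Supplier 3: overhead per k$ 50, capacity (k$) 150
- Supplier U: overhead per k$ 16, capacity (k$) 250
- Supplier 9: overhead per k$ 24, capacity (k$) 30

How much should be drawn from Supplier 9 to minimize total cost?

Use providers in increasing cost order.
Supplier U at 16: take all 250 k$ → 20 still needed.
Take 20 from Supplier 9 at 24 to finish.
Supplier J, Supplier F, Supplier 3, Supplier 25: unused.

20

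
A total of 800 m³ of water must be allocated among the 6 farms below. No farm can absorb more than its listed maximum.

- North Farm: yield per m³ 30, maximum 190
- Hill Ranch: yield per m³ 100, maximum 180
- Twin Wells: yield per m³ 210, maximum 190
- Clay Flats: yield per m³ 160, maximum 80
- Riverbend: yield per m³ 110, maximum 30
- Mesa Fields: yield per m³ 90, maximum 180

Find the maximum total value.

Rank by yield per m³: Twin Wells 210 > Clay Flats 160 > Riverbend 110 > Hill Ranch 100 > Mesa Fields 90 > North Farm 30.
Give Twin Wells 190 to hit its cap of 190 ; 610 left.
Clay Flats: +80 to 80 (cap) ; 530 left.
Riverbend: +30 to 30 (cap) ; 500 left.
Hill Ranch takes 180 to reach its cap of 180 ; 320 left.
Mesa Fields takes 180 to reach its cap of 180 ; 140 left.
North Farm has room for 190 but only 140 remain, so it gets 140.
Total = 30×140 + 100×180 + 210×190 + 160×80 + 110×30 + 90×180 = 94400.

94400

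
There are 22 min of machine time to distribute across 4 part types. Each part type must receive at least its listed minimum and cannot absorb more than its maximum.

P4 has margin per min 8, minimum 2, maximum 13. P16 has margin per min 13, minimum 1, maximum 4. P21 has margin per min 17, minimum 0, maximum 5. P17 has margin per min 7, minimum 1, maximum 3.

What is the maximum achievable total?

240

Meeting every minimum uses 2+1+0+1 = 4 min, leaving 18.
Highest margin per min first: P21 17 > P16 13 > P4 8 > P17 7.
Give P21 5 more to hit its cap of 5 — 13 left.
P16 takes 3 more to reach its cap of 4 — 10 left.
Only 10 left; P4 takes them to reach 12.
Total = 8×12 + 13×4 + 17×5 + 7×1 = 240.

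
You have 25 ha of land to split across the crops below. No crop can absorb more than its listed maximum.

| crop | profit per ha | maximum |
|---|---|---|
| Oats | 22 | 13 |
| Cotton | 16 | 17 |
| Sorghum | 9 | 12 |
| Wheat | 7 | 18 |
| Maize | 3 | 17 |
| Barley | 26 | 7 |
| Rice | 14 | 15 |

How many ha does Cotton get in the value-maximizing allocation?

Order the crops by profit per ha: Barley 26 > Oats 22 > Cotton 16 > Rice 14 > Sorghum 9 > Wheat 7 > Maize 3.
Give Barley 7 to hit its cap of 7 — 18 left.
Oats: +13 to 13 (cap) — 5 left.
Cotton: +5 (room for 17) → 5. Pool exhausted.

5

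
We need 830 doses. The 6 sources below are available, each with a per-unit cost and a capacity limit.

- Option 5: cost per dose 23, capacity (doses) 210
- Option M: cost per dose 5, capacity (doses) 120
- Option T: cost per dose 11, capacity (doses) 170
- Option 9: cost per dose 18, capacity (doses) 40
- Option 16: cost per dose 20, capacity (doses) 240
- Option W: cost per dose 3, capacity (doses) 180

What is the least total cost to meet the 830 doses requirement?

10370

Cheapest first:
Option W (3): use full 180 ; 650 doses to go.
Take 120 from Option M at 5 ; need 530 more.
Option T at 11: take all 170 doses ; 360 still needed.
Option 9 at 18: take all 40 doses ; 320 still needed.
Option 16 at 20: take all 240 doses ; 80 still needed.
Option 5 (23): take the remaining 80 ; done.
Cost = 180×3 + 120×5 + 170×11 + 40×18 + 240×20 + 80×23 = 10370.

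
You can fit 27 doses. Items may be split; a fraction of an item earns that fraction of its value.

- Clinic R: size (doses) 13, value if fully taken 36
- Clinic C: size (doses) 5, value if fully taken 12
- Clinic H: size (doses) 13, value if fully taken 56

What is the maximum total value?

Rank by value-to-size ratio: Clinic H 56/13≈4.31, Clinic R 36/13≈2.77, Clinic C 12/5≈2.4.
Clinic H: take in full, 13 doses for value 56 → 14 left.
Clinic R: take in full, 13 doses for value 36 → 1 left.
Only 1 doses remain; take 1/5 of Clinic C for value 12×1/5 = 2.4.
Total value = 94.4.

94.4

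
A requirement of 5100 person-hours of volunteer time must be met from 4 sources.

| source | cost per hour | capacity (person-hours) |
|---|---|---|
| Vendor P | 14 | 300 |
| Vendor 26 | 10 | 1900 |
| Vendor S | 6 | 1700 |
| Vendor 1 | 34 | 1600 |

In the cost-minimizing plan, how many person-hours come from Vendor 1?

1200

Fill from the cheapest source first.
Vendor S at 6: take all 1700 person-hours — 3400 still needed.
Take 1900 from Vendor 26 at 10 — need 1500 more.
Take 300 from Vendor P at 14 — need 1200 more.
Vendor 1 (34): take the remaining 1200 — done.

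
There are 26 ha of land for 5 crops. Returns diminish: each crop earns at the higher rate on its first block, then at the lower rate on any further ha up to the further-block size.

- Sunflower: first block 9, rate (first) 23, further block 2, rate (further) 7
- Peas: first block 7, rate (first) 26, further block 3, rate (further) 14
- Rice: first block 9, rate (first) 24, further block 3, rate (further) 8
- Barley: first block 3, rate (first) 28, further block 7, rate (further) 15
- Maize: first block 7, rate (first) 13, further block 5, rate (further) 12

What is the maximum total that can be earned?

Treat each block as its own option and order by rate: Barley/first 28 > Peas/first 26 > Rice/first 24 > Sunflower/first 23 > Barley/second 15 > Peas/second 14 > Maize/first 13 > Maize/second 12 > Rice/second 8 > Sunflower/second 7.
Barley/first (28): +3 → 23 left.
Peas first at 26: fill all 7 → 16 left.
Fill Rice first block (9 at 24) → 7 left.
Sunflower/first: +7 of 9 at 23; pool empty.
Total = 28×3 + 26×7 + 24×9 + 23×7 = 643.

643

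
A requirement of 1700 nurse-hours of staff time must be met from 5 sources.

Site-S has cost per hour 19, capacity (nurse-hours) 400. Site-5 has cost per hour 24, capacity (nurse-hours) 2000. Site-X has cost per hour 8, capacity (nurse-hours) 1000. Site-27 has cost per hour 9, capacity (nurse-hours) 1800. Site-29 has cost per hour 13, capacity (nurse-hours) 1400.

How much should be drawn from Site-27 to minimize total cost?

700

Fill from the cheapest source first.
Site-X at 8: take all 1000 nurse-hours — 700 still needed.
Take 700 from Site-27 at 9 to finish.
Site-29, Site-S, Site-5: unused.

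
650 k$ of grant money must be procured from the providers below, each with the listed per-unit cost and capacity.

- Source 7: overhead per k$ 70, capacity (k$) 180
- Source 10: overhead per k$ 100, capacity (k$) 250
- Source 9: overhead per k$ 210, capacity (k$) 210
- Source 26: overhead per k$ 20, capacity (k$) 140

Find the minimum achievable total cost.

57200

Fill from the cheapest provider first.
Source 26 at 20: take all 140 k$ ; 510 still needed.
Take 180 from Source 7 at 70 ; need 330 more.
Take 250 from Source 10 at 100 ; need 80 more.
Source 9 (210): take the remaining 80 ; done.
Cost = 140×20 + 180×70 + 250×100 + 80×210 = 57200.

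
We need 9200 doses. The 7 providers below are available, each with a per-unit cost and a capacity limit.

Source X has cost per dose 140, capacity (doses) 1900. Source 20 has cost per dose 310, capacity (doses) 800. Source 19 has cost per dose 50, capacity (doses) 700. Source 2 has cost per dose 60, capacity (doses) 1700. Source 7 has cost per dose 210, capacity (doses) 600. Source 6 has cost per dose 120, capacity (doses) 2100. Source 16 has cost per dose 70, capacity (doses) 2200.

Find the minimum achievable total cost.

Fill from the cheapest provider first.
Take 700 from Source 19 at 50 → need 8500 more.
Take 1700 from Source 2 at 60 → need 6800 more.
Source 16 at 70: take all 2200 doses → 4600 still needed.
Source 6 (120): use full 2100 → 2500 doses to go.
Source X (140): use full 1900 → 600 doses to go.
Take 600 from Source 7 at 210 → need 0 more.
Source 20: unused.
Cost = 700×50 + 1700×60 + 2200×70 + 2100×120 + 1900×140 + 600×210 = 935000.

935000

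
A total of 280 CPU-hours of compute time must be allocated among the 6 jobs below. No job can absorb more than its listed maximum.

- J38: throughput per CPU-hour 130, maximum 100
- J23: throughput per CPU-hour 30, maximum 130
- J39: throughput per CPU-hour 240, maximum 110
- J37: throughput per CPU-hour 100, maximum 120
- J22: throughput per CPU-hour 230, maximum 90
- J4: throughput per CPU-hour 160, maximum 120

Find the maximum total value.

Highest throughput per CPU-hour first: J39 240 > J22 230 > J4 160 > J38 130 > J37 100 > J23 30.
Give J39 110 to hit its cap of 110 ; 170 left.
J22: +90 to 90 (cap) ; 80 left.
J4: +80 (room for 120) → 80. Pool exhausted.
Total = 240×110 + 230×90 + 160×80 = 59900.

59900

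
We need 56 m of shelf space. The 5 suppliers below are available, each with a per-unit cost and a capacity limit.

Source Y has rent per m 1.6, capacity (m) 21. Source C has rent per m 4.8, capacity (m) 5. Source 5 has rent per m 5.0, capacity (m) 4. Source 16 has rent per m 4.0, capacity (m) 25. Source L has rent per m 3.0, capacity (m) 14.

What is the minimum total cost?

159.6

Use suppliers in increasing cost order.
Source Y at 1.6: take all 21 m → 35 still needed.
Source L (3.0): use full 14 → 21 m to go.
Source 16 at 4.0: take 21 of its 25 → requirement met.
Source C, Source 5: unused.
Cost = 21×1.6 + 14×3.0 + 21×4.0 = 159.6.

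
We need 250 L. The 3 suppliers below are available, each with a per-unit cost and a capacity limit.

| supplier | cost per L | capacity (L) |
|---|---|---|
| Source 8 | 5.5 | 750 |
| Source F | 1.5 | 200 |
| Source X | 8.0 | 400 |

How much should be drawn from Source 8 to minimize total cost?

Fill from the cheapest supplier first.
Take 200 from Source F at 1.5 ; need 50 more.
Take 50 from Source 8 at 5.5 to finish.
Source X: unused.

50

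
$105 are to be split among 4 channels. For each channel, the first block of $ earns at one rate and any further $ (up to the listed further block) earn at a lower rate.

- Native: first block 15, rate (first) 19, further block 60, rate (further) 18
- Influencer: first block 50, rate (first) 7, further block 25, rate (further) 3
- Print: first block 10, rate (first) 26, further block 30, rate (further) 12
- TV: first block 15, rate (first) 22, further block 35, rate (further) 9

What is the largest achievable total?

2015

Order all 8 blocks by rate: Print/T1 26 > TV/T1 22 > Native/T1 19 > Native/T2 18 > Print/T2 12 > TV/T2 9 > Influencer/T1 7 > Influencer/T2 3.
Print T1 at 26: fill all 10 → 95 left.
TV T1 at 22: fill all 15 → 80 left.
Fill Native T1 block (15 at 19) → 65 left.
Fill Native T2 block (60 at 18) → 5 left.
Print T2 at 12: only 5 left, fill 5.
Total = 26×10 + 22×15 + 19×15 + 18×60 + 12×5 = 2015.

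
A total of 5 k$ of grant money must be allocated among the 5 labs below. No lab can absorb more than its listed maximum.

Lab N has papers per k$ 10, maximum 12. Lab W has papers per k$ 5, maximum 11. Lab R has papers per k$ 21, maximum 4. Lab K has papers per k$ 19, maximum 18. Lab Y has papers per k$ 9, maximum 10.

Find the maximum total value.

Highest papers per k$ first: Lab R 21 > Lab K 19 > Lab N 10 > Lab Y 9 > Lab W 5.
Give Lab R 4 to hit its cap of 4 → 1 left.
Lab K: +1 (room for 18) → 1. Pool exhausted.
Total = 21×4 + 19×1 = 103.

103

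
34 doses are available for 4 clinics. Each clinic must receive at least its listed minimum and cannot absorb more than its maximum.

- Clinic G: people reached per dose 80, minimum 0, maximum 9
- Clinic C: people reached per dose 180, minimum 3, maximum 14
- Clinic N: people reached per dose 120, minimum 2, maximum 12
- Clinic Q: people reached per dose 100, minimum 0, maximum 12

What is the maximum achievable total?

4760

Meeting every minimum uses 0+3+2+0 = 5 doses, leaving 29.
Highest people reached per dose first: Clinic C 180 > Clinic N 120 > Clinic Q 100 > Clinic G 80.
Clinic C takes 11 more to reach its cap of 14 → 18 left.
Give Clinic N 10 more to hit its cap of 12 → 8 left.
Only 8 left; Clinic Q takes them to reach 8.
Total = 180×14 + 120×12 + 100×8 = 4760.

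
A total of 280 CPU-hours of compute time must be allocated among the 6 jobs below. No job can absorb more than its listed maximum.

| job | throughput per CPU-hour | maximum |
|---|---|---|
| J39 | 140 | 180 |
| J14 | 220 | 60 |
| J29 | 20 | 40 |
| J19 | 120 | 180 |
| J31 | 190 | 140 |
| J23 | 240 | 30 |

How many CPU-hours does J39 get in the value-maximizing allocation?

Rank by throughput per CPU-hour: J23 240 > J14 220 > J31 190 > J39 140 > J19 120 > J29 20.
J23 takes 30 to reach its cap of 30 → 250 left.
J14 takes 60 to reach its cap of 60 → 190 left.
J31 takes 140 to reach its cap of 140 → 50 left.
Only 50 left; J39 takes them to reach 50.

50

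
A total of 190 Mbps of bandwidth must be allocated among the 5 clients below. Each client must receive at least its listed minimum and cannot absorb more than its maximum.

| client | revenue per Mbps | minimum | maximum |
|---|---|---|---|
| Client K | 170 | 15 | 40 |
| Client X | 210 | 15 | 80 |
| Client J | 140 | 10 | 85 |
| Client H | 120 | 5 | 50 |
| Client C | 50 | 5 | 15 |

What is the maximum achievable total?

Meeting every minimum uses 15+15+10+5+5 = 50 Mbps, leaving 140.
Order the clients by revenue per Mbps: Client X 210 > Client K 170 > Client J 140 > Client H 120 > Client C 50.
Client X takes 65 more to reach its cap of 80 — 75 left.
Client K takes 25 more to reach its cap of 40 — 50 left.
Client J: +50 (room for 75) → 60. Pool exhausted.
Total = 170×40 + 210×80 + 140×60 + 120×5 + 50×5 = 32850.

32850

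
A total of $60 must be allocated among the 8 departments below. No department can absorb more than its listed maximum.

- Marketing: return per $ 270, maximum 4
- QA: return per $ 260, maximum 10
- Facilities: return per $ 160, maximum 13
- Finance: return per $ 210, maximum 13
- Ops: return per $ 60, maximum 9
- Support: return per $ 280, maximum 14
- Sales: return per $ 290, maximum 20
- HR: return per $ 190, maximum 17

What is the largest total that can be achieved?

15920

Order the departments by return per $: Sales 290 > Support 280 > Marketing 270 > QA 260 > Finance 210 > HR 190 > Facilities 160 > Ops 60.
Give Sales 20 to hit its cap of 20 → 40 left.
Support takes 14 to reach its cap of 14 → 26 left.
Give Marketing 4 to hit its cap of 4 → 22 left.
QA takes 10 to reach its cap of 10 → 12 left.
Finance: +12 (room for 13) → 12. Pool exhausted.
Total = 270×4 + 260×10 + 210×12 + 280×14 + 290×20 = 15920.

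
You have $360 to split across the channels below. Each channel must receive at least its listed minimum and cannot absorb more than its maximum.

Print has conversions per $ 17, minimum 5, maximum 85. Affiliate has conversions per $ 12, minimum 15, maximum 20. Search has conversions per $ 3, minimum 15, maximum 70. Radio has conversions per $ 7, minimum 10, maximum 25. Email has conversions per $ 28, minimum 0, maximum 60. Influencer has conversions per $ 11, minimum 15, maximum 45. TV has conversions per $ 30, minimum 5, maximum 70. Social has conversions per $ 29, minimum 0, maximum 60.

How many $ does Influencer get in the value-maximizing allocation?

40

Meeting every minimum uses 5+15+15+10+0+15+5+0 = 65 $, leaving 295.
Rank by conversions per $: TV 30 > Social 29 > Email 28 > Print 17 > Affiliate 12 > Influencer 11 > Radio 7 > Search 3.
TV: +65 to 70 (cap) ; 230 left.
Social takes 60 more to reach its cap of 60 ; 170 left.
Give Email 60 more to hit its cap of 60 ; 110 left.
Print: +80 to 85 (cap) ; 30 left.
Affiliate takes 5 more to reach its cap of 20 ; 25 left.
Influencer has room for 30 more but only 25 remain, so it gets 40.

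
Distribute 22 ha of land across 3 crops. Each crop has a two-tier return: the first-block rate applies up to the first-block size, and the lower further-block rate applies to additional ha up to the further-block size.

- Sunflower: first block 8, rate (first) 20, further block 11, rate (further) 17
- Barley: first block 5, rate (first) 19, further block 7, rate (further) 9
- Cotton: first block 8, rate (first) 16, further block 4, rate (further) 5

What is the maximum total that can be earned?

408

Treat each block as its own option and order by rate: Sunflower/first 20 > Barley/first 19 > Sunflower/second 17 > Cotton/first 16 > Barley/second 9 > Cotton/second 5.
Sunflower/first (20): +8 ; 14 left.
Barley/first (19): +5 ; 9 left.
Sunflower second at 17: only 9 left, fill 9.
Total = 20×8 + 19×5 + 17×9 = 408.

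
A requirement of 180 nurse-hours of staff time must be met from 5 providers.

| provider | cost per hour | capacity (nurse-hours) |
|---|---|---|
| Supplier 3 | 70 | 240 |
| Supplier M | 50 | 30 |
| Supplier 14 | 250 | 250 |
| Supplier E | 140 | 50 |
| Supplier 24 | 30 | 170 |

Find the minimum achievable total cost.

5600

Fill from the cheapest provider first.
Supplier 24 (30): use full 170 → 10 nurse-hours to go.
Supplier M at 50: take 10 of its 30 → requirement met.
Supplier 3, Supplier E, Supplier 14: unused.
Cost = 170×30 + 10×50 = 5600.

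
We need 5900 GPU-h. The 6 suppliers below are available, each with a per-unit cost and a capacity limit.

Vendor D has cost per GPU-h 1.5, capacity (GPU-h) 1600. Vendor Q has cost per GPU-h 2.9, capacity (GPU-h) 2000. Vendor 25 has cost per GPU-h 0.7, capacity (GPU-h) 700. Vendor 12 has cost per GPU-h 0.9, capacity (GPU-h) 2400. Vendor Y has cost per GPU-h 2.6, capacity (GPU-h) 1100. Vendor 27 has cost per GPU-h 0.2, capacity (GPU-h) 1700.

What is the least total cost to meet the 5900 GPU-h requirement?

4640

Cheapest first:
Take 1700 from Vendor 27 at 0.2 ; need 4200 more.
Vendor 25 (0.7): use full 700 ; 3500 GPU-h to go.
Vendor 12 at 0.9: take all 2400 GPU-h ; 1100 still needed.
Vendor D (1.5): take the remaining 1100 ; done.
Vendor Y, Vendor Q: unused.
Cost = 1700×0.2 + 700×0.7 + 2400×0.9 + 1100×1.5 = 4640.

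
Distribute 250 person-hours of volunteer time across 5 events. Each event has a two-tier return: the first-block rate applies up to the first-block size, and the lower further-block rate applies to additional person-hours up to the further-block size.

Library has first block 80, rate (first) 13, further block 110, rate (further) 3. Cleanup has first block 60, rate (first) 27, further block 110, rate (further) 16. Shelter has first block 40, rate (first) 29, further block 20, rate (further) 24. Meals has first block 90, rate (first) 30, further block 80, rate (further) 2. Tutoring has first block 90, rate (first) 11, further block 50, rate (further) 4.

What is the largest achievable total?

Rank every tier by rate: Meals/T1 30 > Shelter/T1 29 > Cleanup/T1 27 > Shelter/T2 24 > Cleanup/T2 16 > Library/T1 13 > Tutoring/T1 11 > Tutoring/T2 4 > Library/T2 3 > Meals/T2 2.
Meals T1 at 30: fill all 90 ; 160 left.
Shelter/T1 (29): +40 ; 120 left.
Cleanup/T1 (27): +60 ; 60 left.
Shelter/T2 (24): +20 ; 40 left.
40 remain; put them into Cleanup T2 at 16.
Total = 30×90 + 29×40 + 27×60 + 24×20 + 16×40 = 6600.

6600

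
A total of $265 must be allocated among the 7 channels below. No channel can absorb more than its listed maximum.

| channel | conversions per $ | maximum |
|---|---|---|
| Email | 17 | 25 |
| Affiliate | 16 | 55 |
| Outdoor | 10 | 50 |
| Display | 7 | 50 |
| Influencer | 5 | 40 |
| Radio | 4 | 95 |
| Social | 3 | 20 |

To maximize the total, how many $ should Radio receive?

45

Order the channels by conversions per $: Email 17 > Affiliate 16 > Outdoor 10 > Display 7 > Influencer 5 > Radio 4 > Social 3.
Email takes 25 to reach its cap of 25 ; 240 left.
Give Affiliate 55 to hit its cap of 55 ; 185 left.
Outdoor takes 50 to reach its cap of 50 ; 135 left.
Display takes 50 to reach its cap of 50 ; 85 left.
Influencer: +40 to 40 (cap) ; 45 left.
Only 45 left; Radio takes them to reach 45.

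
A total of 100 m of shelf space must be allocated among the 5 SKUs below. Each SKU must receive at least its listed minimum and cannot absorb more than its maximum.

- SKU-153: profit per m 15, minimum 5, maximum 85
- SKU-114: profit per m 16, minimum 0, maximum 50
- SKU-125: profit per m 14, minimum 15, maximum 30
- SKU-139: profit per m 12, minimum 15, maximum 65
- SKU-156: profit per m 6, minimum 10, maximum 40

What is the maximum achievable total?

Meeting every minimum uses 5+0+15+15+10 = 45 m, leaving 55.
Order the SKUs by profit per m: SKU-114 16 > SKU-153 15 > SKU-125 14 > SKU-139 12 > SKU-156 6.
SKU-114 takes 50 more to reach its cap of 50 ; 5 left.
SKU-153 has room for 80 more but only 5 remain, so it gets 10.
Total = 15×10 + 16×50 + 14×15 + 12×15 + 6×10 = 1400.

1400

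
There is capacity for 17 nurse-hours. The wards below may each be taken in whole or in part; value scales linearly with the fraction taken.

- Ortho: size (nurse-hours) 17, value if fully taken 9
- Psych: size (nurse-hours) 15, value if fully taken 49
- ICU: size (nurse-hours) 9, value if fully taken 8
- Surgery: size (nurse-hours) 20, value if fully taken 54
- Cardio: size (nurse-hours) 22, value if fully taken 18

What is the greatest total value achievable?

Rank by value-to-size ratio: Psych 49/15≈3.27, Surgery 54/20≈2.7, ICU 8/9≈0.889, Cardio 18/22≈0.818, Ortho 9/17≈0.529.
Take all of Psych (15 nurse-hours, value 49) ; 2 nurse-hours left.
Only 2 nurse-hours remain; take 2/20 of Surgery for value 54×2/20 = 5.4.
Total value = 54.4.

54.4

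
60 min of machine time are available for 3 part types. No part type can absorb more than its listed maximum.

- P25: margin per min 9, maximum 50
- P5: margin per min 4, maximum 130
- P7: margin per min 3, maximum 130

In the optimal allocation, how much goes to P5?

Rank by margin per min: P25 9 > P5 4 > P7 3.
P25 takes 50 to reach its cap of 50 ; 10 left.
Only 10 left; P5 takes them to reach 10.

10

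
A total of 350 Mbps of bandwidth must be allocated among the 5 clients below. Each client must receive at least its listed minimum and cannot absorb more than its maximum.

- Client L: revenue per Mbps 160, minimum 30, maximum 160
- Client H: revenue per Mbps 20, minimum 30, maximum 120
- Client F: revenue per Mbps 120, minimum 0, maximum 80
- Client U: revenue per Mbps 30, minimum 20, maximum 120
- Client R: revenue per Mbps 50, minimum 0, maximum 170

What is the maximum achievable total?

39400

Meeting every minimum uses 30+30+0+20+0 = 80 Mbps, leaving 270.
Rank by revenue per Mbps: Client L 160 > Client F 120 > Client R 50 > Client U 30 > Client H 20.
Client L: +130 to 160 (cap) ; 140 left.
Give Client F 80 more to hit its cap of 80 ; 60 left.
Client R has room for 170 more but only 60 remain, so it gets 60.
Total = 160×160 + 20×30 + 120×80 + 30×20 + 50×60 = 39400.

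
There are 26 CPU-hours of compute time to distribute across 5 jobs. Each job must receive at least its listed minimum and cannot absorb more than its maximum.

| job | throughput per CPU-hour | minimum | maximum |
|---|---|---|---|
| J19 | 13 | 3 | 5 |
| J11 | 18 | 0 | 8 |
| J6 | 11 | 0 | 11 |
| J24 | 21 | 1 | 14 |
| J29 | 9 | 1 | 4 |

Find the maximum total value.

Meeting every minimum uses 3+0+0+1+1 = 5 CPU-hours, leaving 21.
Order the jobs by throughput per CPU-hour: J24 21 > J11 18 > J19 13 > J6 11 > J29 9.
J24 takes 13 more to reach its cap of 14 ; 8 left.
J11: +8 to 8 (cap) ; 0 left.
Total = 13×3 + 18×8 + 21×14 + 9×1 = 486.

486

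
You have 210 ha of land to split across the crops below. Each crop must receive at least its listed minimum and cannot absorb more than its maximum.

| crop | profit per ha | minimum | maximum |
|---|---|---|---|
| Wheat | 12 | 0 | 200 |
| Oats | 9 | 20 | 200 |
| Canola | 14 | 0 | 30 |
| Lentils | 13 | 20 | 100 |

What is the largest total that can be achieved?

2620

Meeting every minimum uses 0+20+0+20 = 40 ha, leaving 170.
Highest profit per ha first: Canola 14 > Lentils 13 > Wheat 12 > Oats 9.
Give Canola 30 more to hit its cap of 30 → 140 left.
Lentils takes 80 more to reach its cap of 100 → 60 left.
Wheat has room for 200 more but only 60 remain, so it gets 60.
Total = 12×60 + 9×20 + 14×30 + 13×100 = 2620.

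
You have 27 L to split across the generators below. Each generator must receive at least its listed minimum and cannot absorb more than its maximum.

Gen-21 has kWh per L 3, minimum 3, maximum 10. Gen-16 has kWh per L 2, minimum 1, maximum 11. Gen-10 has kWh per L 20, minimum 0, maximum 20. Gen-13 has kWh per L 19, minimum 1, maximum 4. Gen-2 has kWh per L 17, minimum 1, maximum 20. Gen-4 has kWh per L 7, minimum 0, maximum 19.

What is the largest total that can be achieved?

Meeting every minimum uses 3+1+0+1+1+0 = 6 L, leaving 21.
Highest kWh per L first: Gen-10 20 > Gen-13 19 > Gen-2 17 > Gen-4 7 > Gen-21 3 > Gen-16 2.
Give Gen-10 20 more to hit its cap of 20 ; 1 left.
Only 1 left; Gen-13 takes them to reach 2.
Total = 3×3 + 2×1 + 20×20 + 19×2 + 17×1 = 466.

466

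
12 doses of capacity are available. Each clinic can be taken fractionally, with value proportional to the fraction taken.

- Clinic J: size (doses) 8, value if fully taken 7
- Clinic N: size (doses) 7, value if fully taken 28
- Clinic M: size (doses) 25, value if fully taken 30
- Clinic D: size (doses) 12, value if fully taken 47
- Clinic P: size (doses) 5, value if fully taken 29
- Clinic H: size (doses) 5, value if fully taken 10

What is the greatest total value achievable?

57

Best value per unit of size first: Clinic P 29/5≈5.8, Clinic N 28/7≈4, Clinic D 47/12≈3.92, Clinic H 10/5≈2, Clinic M 30/25≈1.2, Clinic J 7/8≈0.875.
Take all of Clinic P (5 doses, value 29) ; 7 doses left.
Clinic N: take in full, 7 doses for value 28 ; 0 left.
Total value = 57.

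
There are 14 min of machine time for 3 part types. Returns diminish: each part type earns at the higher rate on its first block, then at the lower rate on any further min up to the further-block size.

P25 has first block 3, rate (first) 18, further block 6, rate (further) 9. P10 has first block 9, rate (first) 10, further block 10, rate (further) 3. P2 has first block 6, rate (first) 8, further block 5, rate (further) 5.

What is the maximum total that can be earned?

162

Rank every tier by rate: P25/T1 18 > P10/T1 10 > P25/T2 9 > P2/T1 8 > P2/T2 5 > P10/T2 3.
Fill P25 T1 block (3 at 18) → 11 left.
P10/T1 (10): +9 → 2 left.
P25/T2: +2 of 6 at 9; pool empty.
Total = 18×3 + 10×9 + 9×2 = 162.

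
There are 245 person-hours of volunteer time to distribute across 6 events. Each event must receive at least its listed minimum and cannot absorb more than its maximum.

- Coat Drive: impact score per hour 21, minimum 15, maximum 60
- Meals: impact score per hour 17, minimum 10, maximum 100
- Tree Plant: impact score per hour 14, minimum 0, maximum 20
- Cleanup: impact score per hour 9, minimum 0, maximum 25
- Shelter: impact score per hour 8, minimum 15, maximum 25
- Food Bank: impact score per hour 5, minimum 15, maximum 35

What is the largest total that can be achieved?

3740

Meeting every minimum uses 15+10+0+0+15+15 = 55 person-hours, leaving 190.
Order the events by impact score per hour: Coat Drive 21 > Meals 17 > Tree Plant 14 > Cleanup 9 > Shelter 8 > Food Bank 5.
Coat Drive: +45 to 60 (cap) ; 145 left.
Give Meals 90 more to hit its cap of 100 ; 55 left.
Tree Plant: +20 to 20 (cap) ; 35 left.
Give Cleanup 25 more to hit its cap of 25 ; 10 left.
Shelter takes 10 more to reach its cap of 25 ; 0 left.
Total = 21×60 + 17×100 + 14×20 + 9×25 + 8×25 + 5×15 = 3740.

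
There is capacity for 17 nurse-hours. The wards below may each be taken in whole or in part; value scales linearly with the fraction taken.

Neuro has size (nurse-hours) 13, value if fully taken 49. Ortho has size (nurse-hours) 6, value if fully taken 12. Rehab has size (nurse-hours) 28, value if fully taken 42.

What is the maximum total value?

57

Sort by value density: Neuro 49/13≈3.77, Ortho 12/6≈2, Rehab 42/28≈1.5.
All 13 nurse-hours of Neuro fit (value 49) — 4 remain.
4 nurse-hours left: a 4/6 share of Ortho gives 12×4/6 = 8.
Total value = 57.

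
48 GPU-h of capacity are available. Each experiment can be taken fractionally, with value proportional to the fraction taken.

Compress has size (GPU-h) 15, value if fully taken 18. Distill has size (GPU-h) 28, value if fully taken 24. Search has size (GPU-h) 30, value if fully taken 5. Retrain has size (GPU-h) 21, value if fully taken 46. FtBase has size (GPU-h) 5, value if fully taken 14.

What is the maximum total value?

84

Best value per unit of size first: FtBase 14/5≈2.8, Retrain 46/21≈2.19, Compress 18/15≈1.2, Distill 24/28≈0.857, Search 5/30≈0.167.
All 5 GPU-h of FtBase fit (value 14) ; 43 remain.
All 21 GPU-h of Retrain fit (value 46) ; 22 remain.
Take all of Compress (15 GPU-h, value 18) ; 7 GPU-h left.
Only 7 GPU-h remain; take 7/28 of Distill for value 24×7/28 = 6.
Total value = 84.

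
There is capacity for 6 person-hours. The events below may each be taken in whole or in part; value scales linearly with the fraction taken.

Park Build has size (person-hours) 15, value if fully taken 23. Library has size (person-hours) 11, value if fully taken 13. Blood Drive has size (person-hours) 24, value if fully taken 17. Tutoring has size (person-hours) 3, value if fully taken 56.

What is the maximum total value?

60.6

Sort by value density: Tutoring 56/3≈18.7, Park Build 23/15≈1.53, Library 13/11≈1.18, Blood Drive 17/24≈0.708.
Tutoring: take in full, 3 person-hours for value 56 — 3 left.
Fill the last 3 person-hours with part of Park Build: 3/15 of it earns 4.6.
Total value = 60.6.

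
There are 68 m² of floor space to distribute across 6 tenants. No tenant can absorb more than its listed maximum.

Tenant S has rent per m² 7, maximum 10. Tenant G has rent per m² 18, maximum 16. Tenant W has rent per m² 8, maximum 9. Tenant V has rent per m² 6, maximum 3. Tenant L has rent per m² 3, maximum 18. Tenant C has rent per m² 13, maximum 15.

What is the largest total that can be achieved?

688

Order the tenants by rent per m²: Tenant G 18 > Tenant C 13 > Tenant W 8 > Tenant S 7 > Tenant V 6 > Tenant L 3.
Tenant G takes 16 to reach its cap of 16 — 52 left.
Tenant C takes 15 to reach its cap of 15 — 37 left.
Give Tenant W 9 to hit its cap of 9 — 28 left.
Tenant S: +10 to 10 (cap) — 18 left.
Tenant V: +3 to 3 (cap) — 15 left.
Tenant L has room for 18 but only 15 remain, so it gets 15.
Total = 7×10 + 18×16 + 8×9 + 6×3 + 3×15 + 13×15 = 688.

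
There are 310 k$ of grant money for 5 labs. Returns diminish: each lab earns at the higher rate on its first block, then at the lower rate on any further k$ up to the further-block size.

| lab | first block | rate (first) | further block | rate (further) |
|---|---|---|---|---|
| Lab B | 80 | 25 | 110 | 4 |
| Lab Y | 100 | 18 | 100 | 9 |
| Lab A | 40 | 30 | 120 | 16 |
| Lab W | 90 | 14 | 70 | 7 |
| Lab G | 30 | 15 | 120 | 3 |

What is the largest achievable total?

Treat each block as its own option and order by rate: Lab A/T1 30 > Lab B/T1 25 > Lab Y/T1 18 > Lab A/T2 16 > Lab G/T1 15 > Lab W/T1 14 > Lab Y/T2 9 > Lab W/T2 7 > Lab B/T2 4 > Lab G/T2 3.
Lab A/T1 (30): +40 — 270 left.
Lab B T1 at 25: fill all 80 — 190 left.
Lab Y T1 at 18: fill all 100 — 90 left.
90 remain; put them into Lab A T2 at 16.
Total = 30×40 + 25×80 + 18×100 + 16×90 = 6440.

6440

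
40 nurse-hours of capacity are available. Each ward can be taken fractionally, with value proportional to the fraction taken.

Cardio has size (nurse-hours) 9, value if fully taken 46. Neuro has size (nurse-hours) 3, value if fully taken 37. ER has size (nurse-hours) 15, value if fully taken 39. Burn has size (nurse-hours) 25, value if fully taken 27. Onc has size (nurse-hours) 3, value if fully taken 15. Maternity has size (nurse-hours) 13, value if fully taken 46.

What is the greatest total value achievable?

Rank by value-to-size ratio: Neuro 37/3≈12.3, Cardio 46/9≈5.11, Onc 15/3≈5, Maternity 46/13≈3.54, ER 39/15≈2.6, Burn 27/25≈1.08.
All 3 nurse-hours of Neuro fit (value 37) — 37 remain.
Cardio: take in full, 9 nurse-hours for value 46 — 28 left.
All 3 nurse-hours of Onc fit (value 15) — 25 remain.
Take all of Maternity (13 nurse-hours, value 46) — 12 nurse-hours left.
Only 12 nurse-hours remain; take 12/15 of ER for value 39×12/15 = 31.2.
Total value = 175.2.

175.2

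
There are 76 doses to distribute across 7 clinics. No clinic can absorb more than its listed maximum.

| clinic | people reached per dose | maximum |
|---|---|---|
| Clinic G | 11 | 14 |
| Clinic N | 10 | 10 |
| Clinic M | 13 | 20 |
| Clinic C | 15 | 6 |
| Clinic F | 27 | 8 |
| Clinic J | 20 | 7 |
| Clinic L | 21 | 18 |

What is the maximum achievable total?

Order the clinics by people reached per dose: Clinic F 27 > Clinic L 21 > Clinic J 20 > Clinic C 15 > Clinic M 13 > Clinic G 11 > Clinic N 10.
Clinic F takes 8 to reach its cap of 8 — 68 left.
Clinic L takes 18 to reach its cap of 18 — 50 left.
Give Clinic J 7 to hit its cap of 7 — 43 left.
Give Clinic C 6 to hit its cap of 6 — 37 left.
Clinic M: +20 to 20 (cap) — 17 left.
Clinic G takes 14 to reach its cap of 14 — 3 left.
Only 3 left; Clinic N takes them to reach 3.
Total = 11×14 + 10×3 + 13×20 + 15×6 + 27×8 + 20×7 + 21×18 = 1268.

1268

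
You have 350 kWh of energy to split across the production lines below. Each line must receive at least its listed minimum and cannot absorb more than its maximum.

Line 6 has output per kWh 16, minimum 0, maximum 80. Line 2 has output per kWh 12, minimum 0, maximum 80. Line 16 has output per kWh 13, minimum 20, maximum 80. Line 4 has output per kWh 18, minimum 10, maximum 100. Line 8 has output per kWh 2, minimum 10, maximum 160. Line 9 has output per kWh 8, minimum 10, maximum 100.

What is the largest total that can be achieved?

5060

Meeting every minimum uses 0+0+20+10+10+10 = 50 kWh, leaving 300.
Order the production lines by output per kWh: Line 4 18 > Line 6 16 > Line 16 13 > Line 2 12 > Line 9 8 > Line 8 2.
Line 4 takes 90 more to reach its cap of 100 — 210 left.
Give Line 6 80 more to hit its cap of 80 — 130 left.
Line 16: +60 to 80 (cap) — 70 left.
Only 70 left; Line 2 takes them to reach 70.
Total = 16×80 + 12×70 + 13×80 + 18×100 + 2×10 + 8×10 = 5060.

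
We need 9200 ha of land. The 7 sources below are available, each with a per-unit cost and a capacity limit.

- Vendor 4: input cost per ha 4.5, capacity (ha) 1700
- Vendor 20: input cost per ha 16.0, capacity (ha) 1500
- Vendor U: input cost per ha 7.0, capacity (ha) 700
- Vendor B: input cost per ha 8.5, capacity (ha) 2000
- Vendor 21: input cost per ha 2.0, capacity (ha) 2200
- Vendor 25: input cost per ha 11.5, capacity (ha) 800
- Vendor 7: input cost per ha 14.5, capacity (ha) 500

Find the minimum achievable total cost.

Cheapest first:
Vendor 21 (2.0): use full 2200 ; 7000 ha to go.
Vendor 4 (4.5): use full 1700 ; 5300 ha to go.
Take 700 from Vendor U at 7.0 ; need 4600 more.
Vendor B (8.5): use full 2000 ; 2600 ha to go.
Vendor 25 at 11.5: take all 800 ha ; 1800 still needed.
Take 500 from Vendor 7 at 14.5 ; need 1300 more.
Take 1300 from Vendor 20 at 16.0 to finish.
Cost = 2200×2.0 + 1700×4.5 + 700×7.0 + 2000×8.5 + 800×11.5 + 500×14.5 + 1300×16.0 = 71200.

71200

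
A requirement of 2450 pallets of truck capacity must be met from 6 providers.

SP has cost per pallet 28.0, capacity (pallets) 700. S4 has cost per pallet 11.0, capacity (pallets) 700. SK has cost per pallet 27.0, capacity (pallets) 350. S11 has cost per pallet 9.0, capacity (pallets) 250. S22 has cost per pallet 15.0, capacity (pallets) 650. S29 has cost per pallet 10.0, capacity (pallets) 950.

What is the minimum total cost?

27700

Cheapest first:
Take 250 from S11 at 9.0 — need 2200 more.
Take 950 from S29 at 10.0 — need 1250 more.
S4 at 11.0: take all 700 pallets — 550 still needed.
S22 at 15.0: take 550 of its 650 — requirement met.
SK, SP: unused.
Cost = 250×9.0 + 950×10.0 + 700×11.0 + 550×15.0 = 27700.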